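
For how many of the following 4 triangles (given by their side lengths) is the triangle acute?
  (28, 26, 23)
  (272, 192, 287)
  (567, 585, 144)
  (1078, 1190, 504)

2

(28,26,23): 23²+26² = 1205 > 784 = 28² → acute
(272,192,287): 192²+272² = 110848 > 82369 = 287² → acute
(567,585,144): 144²+567² = 342225 = 585² → right
(1078,1190,504): 504²+1078² = 1416100 = 1190² → right
2 of the 4 are acute.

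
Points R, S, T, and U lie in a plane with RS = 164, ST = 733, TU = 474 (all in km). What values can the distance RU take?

The maximum is all hops collinear in one direction: 164 + 733 + 474 = 1371.
The longest hop is 733; the others sum to 638. Folding the others back against it leaves at least 733 − 638 = 95.

95 ≤ RU ≤ 1371 km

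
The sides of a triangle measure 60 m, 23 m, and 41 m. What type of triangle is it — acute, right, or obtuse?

Compare the square of the longest side to the sum of squares of the other two: 23² + 41² = 2210 < 3600 = 60².

obtuse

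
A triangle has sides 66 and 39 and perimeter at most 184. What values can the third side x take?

Triangle inequality alone gives 27 < x < 105.
The perimeter condition gives x ≤ 184 − 66 − 39 = 79.
Intersecting the two: 27 < x ≤ 79.

27 < x ≤ 79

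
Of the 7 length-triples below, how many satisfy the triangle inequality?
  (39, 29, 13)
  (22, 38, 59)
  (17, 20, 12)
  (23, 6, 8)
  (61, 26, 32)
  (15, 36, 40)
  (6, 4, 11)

4

(13,29,39): 13+29 > 39 → valid
(22,38,59): 22+38 > 59 → valid
(12,17,20): 12+17 > 20 → valid
(6,8,23): 6+8 ≤ 23 → not valid
(26,32,61): 26+32 ≤ 61 → not valid
(15,36,40): 15+36 > 40 → valid
(4,6,11): 4+6 ≤ 11 → not valid
4 of the 7 triples form a triangle.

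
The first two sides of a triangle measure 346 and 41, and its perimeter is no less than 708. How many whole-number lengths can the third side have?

66

Triangle inequality: 305 < x < 387. Perimeter ≥ 708 gives x ≥ 708 − 346 − 41 = 321.
So 321 ≤ x < 387; integers 321 through 386: 66 values.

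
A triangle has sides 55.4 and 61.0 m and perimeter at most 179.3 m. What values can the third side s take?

Triangle inequality alone gives 5.6 < s < 116.4.
The perimeter condition gives s ≤ 179.3 − 55.4 − 61.0 = 62.9.
Intersecting the two: 5.6 < s ≤ 62.9.

5.6 < s ≤ 62.9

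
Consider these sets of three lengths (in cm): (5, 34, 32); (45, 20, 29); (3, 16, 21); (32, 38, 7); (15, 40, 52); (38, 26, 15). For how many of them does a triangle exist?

5

(5,32,34): 5+32 > 34 → valid
(20,29,45): 20+29 > 45 → valid
(3,16,21): 3+16 ≤ 21 → not valid
(7,32,38): 7+32 > 38 → valid
(15,40,52): 15+40 > 52 → valid
(15,26,38): 15+26 > 38 → valid
5 of the 6 triples form a triangle.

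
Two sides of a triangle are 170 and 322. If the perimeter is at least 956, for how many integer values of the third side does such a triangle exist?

28

Triangle inequality: 152 < x < 492. Perimeter ≥ 956 gives x ≥ 956 − 170 − 322 = 464.
So 464 ≤ x < 492; integers 464 through 491: 28 values.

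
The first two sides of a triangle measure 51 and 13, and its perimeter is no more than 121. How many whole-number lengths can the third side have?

19

Triangle inequality: 38 < x < 64. Perimeter ≤ 121 gives x ≤ 121 − 51 − 13 = 57.
So 38 < x ≤ 57; integers 39 through 57: 19 values.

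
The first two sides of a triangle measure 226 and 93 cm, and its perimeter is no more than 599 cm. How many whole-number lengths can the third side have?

147

Triangle inequality: 133 < x < 319. Perimeter ≤ 599 gives x ≤ 599 − 226 − 93 = 280.
So 133 < x ≤ 280; integers 134 through 280: 147 values.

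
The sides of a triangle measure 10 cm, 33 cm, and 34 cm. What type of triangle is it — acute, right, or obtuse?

acute

Compare the square of the longest side to the sum of squares of the other two: 10² + 33² = 1189 > 1156 = 34².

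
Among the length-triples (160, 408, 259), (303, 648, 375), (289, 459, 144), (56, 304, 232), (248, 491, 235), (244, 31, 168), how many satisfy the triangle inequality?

2

(160,259,408): 160+259 > 408 → valid
(303,375,648): 303+375 > 648 → valid
(144,289,459): 144+289 ≤ 459 → not valid
(56,232,304): 56+232 ≤ 304 → not valid
(235,248,491): 235+248 ≤ 491 → not valid
(31,168,244): 31+168 ≤ 244 → not valid
2 of the 6 triples form a triangle.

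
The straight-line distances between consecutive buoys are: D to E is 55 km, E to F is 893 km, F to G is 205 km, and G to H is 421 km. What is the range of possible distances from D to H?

212 ≤ DH ≤ 1574 km

The maximum is all hops collinear in one direction: 55 + 893 + 205 + 421 = 1574.
The longest hop is 893; the others sum to 681. Folding the others back against it leaves at least 893 − 681 = 212.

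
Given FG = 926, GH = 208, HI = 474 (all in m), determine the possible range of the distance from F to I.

244 ≤ FI ≤ 1608 m

The maximum is all hops collinear in one direction: 926 + 208 + 474 = 1608.
The longest hop is 926; the others sum to 682. Folding the others back against it leaves at least 926 − 682 = 244.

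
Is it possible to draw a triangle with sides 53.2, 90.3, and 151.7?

The longest side is 151.7, but the other two sum to only 143.5.
143.5 < 151.7, so the triangle inequality fails.

No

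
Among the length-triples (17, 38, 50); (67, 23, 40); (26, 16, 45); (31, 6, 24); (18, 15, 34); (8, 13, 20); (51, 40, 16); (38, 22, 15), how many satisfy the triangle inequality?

3

(17,38,50): 17+38 > 50 → valid
(23,40,67): 23+40 ≤ 67 → not valid
(16,26,45): 16+26 ≤ 45 → not valid
(6,24,31): 6+24 ≤ 31 → not valid
(15,18,34): 15+18 ≤ 34 → not valid
(8,13,20): 8+13 > 20 → valid
(16,40,51): 16+40 > 51 → valid
(15,22,38): 15+22 ≤ 38 → not valid
3 of the 8 triples form a triangle.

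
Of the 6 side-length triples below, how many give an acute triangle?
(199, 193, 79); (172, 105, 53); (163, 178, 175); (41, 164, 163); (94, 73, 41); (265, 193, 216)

(199,193,79): 79²+193² = 43490 > 39601 = 199² → acute
(172,105,53): 53+105 ≤ 172, not a triangle
(163,178,175): 163²+175² = 57194 > 31684 = 178² → acute
(41,164,163): 41²+163² = 28250 > 26896 = 164² → acute
(94,73,41): 41²+73² = 7010 < 8836 = 94² → obtuse
(265,193,216): 193²+216² = 83905 > 70225 = 265² → acute
4 of the 6 are acute.

4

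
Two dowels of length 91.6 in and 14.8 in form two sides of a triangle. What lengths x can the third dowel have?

By the triangle inequality, x must be less than 91.6 + 14.8 = 106.4 and greater than |91.6 − 14.8| = 76.8.

76.8 < x < 106.4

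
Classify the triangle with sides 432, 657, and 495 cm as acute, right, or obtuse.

Compare the square of the longest side to the sum of squares of the other two: 432² + 495² = 431649 = 657².

right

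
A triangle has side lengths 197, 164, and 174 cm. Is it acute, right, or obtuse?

Compare the square of the longest side to the sum of squares of the other two: 164² + 174² = 57172 > 38809 = 197².

acute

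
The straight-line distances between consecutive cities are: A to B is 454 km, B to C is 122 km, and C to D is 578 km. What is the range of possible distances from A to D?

2 ≤ AD ≤ 1154 km

The maximum is all hops collinear in one direction: 454 + 122 + 578 = 1154.
The longest hop is 578; the others sum to 576. Folding the others back against it leaves at least 578 − 576 = 2.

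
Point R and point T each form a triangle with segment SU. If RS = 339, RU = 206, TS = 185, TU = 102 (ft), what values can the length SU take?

133 < SU < 287

From triangle RSU: |339 − 206| < SU < 339 + 206, i.e. 133 < SU < 545.
From triangle TSU: 83 < SU < 287.
Both must hold, so SU lies in the intersection.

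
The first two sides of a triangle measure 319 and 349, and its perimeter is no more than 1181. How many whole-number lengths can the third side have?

Triangle inequality: 30 < x < 668. Perimeter ≤ 1181 gives x ≤ 1181 − 319 − 349 = 513.
So 30 < x ≤ 513; integers 31 through 513: 483 values.

483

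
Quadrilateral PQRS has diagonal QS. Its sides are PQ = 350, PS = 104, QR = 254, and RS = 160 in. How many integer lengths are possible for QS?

From triangle PQS: 246 < QS < 454.
From triangle RQS: 94 < QS < 414.
Intersection: 246 < QS < 414, so integers 247 through 413: 167 values.

167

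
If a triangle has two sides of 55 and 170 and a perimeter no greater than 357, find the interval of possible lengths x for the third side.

Triangle inequality alone gives 115 < x < 225.
The perimeter condition gives x ≤ 357 − 55 − 170 = 132.
Intersecting the two: 115 < x ≤ 132.

115 < x ≤ 132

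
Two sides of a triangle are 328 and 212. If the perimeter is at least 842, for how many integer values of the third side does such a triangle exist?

238

Triangle inequality: 116 < x < 540. Perimeter ≥ 842 gives x ≥ 842 − 328 − 212 = 302.
So 302 ≤ x < 540; integers 302 through 539: 238 values.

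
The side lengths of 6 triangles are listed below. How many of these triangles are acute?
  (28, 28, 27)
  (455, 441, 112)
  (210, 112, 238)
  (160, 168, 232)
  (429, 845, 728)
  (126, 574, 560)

1

(28,28,27): 27²+28² = 1513 > 784 = 28² → acute
(455,441,112): 112²+441² = 207025 = 455² → right
(210,112,238): 112²+210² = 56644 = 238² → right
(160,168,232): 160²+168² = 53824 = 232² → right
(429,845,728): 429²+728² = 714025 = 845² → right
(126,574,560): 126²+560² = 329476 = 574² → right
1 of the 6 is acute.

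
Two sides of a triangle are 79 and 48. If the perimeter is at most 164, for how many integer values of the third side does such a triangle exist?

6

Triangle inequality: 31 < x < 127. Perimeter ≤ 164 gives x ≤ 164 − 79 − 48 = 37.
So 31 < x ≤ 37; integers 32 through 37: 6 values.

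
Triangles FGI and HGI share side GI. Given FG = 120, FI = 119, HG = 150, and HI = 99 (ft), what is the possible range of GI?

51 < GI < 239

From triangle FGI: |120 − 119| < GI < 120 + 119, i.e. 1 < GI < 239.
From triangle HGI: 51 < GI < 249.
Both must hold, so GI lies in the intersection.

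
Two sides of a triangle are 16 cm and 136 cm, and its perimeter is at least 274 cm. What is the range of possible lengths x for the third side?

Triangle inequality alone gives 120 < x < 152.
The perimeter condition gives x ≥ 274 − 16 − 136 = 122.
Intersecting the two: 122 ≤ x < 152.

122 ≤ x < 152 cm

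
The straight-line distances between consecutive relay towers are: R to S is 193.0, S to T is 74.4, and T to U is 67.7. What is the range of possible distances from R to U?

The maximum is all hops collinear in one direction: 193.0 + 74.4 + 67.7 = 335.1.
The longest hop is 193.0; the others sum to 142.1. Folding the others back against it leaves at least 193.0 − 142.1 = 50.9.

50.9 ≤ RU ≤ 335.1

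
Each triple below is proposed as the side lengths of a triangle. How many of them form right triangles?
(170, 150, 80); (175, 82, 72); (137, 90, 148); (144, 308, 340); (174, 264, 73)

2

(170,150,80): 80²+150² = 28900 = 170² → right
(175,82,72): 72+82 ≤ 175, not a triangle
(137,90,148): 90²+137² = 26869 > 21904 = 148² → acute
(144,308,340): 144²+308² = 115600 = 340² → right
(174,264,73): 73+174 ≤ 264, not a triangle
2 of the 5 are right.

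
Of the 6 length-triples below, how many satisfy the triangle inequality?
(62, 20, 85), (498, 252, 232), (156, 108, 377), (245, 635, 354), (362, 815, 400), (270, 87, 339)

(20,62,85): 20+62 ≤ 85 → not valid
(232,252,498): 232+252 ≤ 498 → not valid
(108,156,377): 108+156 ≤ 377 → not valid
(245,354,635): 245+354 ≤ 635 → not valid
(362,400,815): 362+400 ≤ 815 → not valid
(87,270,339): 87+270 > 339 → valid
1 of the 6 triples forms a triangle.

1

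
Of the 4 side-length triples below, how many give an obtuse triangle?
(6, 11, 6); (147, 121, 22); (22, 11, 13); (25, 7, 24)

(6,11,6): 6²+6² = 72 < 121 = 11² → obtuse
(147,121,22): 22+121 ≤ 147, not a triangle
(22,11,13): 11²+13² = 290 < 484 = 22² → obtuse
(25,7,24): 7²+24² = 625 = 25² → right
2 of the 4 are obtuse.

2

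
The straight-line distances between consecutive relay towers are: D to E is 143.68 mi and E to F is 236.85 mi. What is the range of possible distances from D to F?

93.17 ≤ DF ≤ 380.53 mi

By the triangle inequality, |143.68 − 236.85| ≤ DF ≤ 143.68 + 236.85.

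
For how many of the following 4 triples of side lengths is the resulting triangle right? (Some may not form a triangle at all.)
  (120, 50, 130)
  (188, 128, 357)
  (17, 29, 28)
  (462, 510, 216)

2

(120,50,130): 50²+120² = 16900 = 130² → right
(188,128,357): 128+188 ≤ 357, not a triangle
(17,29,28): 17²+28² = 1073 > 841 = 29² → acute
(462,510,216): 216²+462² = 260100 = 510² → right
2 of the 4 are right.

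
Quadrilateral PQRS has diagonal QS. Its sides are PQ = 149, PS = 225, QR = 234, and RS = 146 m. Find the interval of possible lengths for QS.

88 < QS < 374

From triangle PQS: |149 − 225| < QS < 149 + 225, i.e. 76 < QS < 374.
From triangle RQS: 88 < QS < 380.
Both must hold, so QS lies in the intersection.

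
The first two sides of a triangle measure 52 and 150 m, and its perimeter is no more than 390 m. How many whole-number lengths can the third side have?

90

Triangle inequality: 98 < x < 202. Perimeter ≤ 390 gives x ≤ 390 − 52 − 150 = 188.
So 98 < x ≤ 188; integers 99 through 188: 90 values.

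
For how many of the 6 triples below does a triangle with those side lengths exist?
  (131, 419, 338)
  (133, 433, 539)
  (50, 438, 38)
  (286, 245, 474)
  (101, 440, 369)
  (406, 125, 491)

(131,338,419): 131+338 > 419 → valid
(133,433,539): 133+433 > 539 → valid
(38,50,438): 38+50 ≤ 438 → not valid
(245,286,474): 245+286 > 474 → valid
(101,369,440): 101+369 > 440 → valid
(125,406,491): 125+406 > 491 → valid
5 of the 6 triples form a triangle.

5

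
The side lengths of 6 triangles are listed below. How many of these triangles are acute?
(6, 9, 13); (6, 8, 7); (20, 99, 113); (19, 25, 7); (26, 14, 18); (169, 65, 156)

1

(6,9,13): 6²+9² = 117 < 169 = 13² → obtuse
(6,8,7): 6²+7² = 85 > 64 = 8² → acute
(20,99,113): 20²+99² = 10201 < 12769 = 113² → obtuse
(19,25,7): 7²+19² = 410 < 625 = 25² → obtuse
(26,14,18): 14²+18² = 520 < 676 = 26² → obtuse
(169,65,156): 65²+156² = 28561 = 169² → right
1 of the 6 is acute.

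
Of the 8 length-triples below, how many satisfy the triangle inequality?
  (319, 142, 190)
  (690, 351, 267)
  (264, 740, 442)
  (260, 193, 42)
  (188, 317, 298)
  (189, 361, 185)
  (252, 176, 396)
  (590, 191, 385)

4

(142,190,319): 142+190 > 319 → valid
(267,351,690): 267+351 ≤ 690 → not valid
(264,442,740): 264+442 ≤ 740 → not valid
(42,193,260): 42+193 ≤ 260 → not valid
(188,298,317): 188+298 > 317 → valid
(185,189,361): 185+189 > 361 → valid
(176,252,396): 176+252 > 396 → valid
(191,385,590): 191+385 ≤ 590 → not valid
4 of the 8 triples form a triangle.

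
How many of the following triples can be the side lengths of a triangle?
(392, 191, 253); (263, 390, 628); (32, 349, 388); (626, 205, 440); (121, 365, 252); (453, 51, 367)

4

(191,253,392): 191+253 > 392 → valid
(263,390,628): 263+390 > 628 → valid
(32,349,388): 32+349 ≤ 388 → not valid
(205,440,626): 205+440 > 626 → valid
(121,252,365): 121+252 > 365 → valid
(51,367,453): 51+367 ≤ 453 → not valid
4 of the 6 triples form a triangle.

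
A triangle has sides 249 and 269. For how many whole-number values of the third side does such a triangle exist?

The third side lies in the open interval (20, 518).
Integers from 21 to 517 inclusive: 517 − 21 + 1 = 497.

497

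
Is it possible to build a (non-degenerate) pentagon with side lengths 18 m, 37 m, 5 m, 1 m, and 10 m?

For a pentagon, each side must be shorter than the sum of the others.
Here the longest side is 37, but the remaining 4 sides sum to only 34.

No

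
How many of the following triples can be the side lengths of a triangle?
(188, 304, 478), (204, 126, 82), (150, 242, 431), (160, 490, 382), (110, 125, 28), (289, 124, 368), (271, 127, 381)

(188,304,478): 188+304 > 478 → valid
(82,126,204): 82+126 > 204 → valid
(150,242,431): 150+242 ≤ 431 → not valid
(160,382,490): 160+382 > 490 → valid
(28,110,125): 28+110 > 125 → valid
(124,289,368): 124+289 > 368 → valid
(127,271,381): 127+271 > 381 → valid
6 of the 7 triples form a triangle.

6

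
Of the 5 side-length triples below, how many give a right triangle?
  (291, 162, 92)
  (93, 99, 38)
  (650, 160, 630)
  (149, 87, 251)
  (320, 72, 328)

2

(291,162,92): 92+162 ≤ 291, not a triangle
(93,99,38): 38²+93² = 10093 > 9801 = 99² → acute
(650,160,630): 160²+630² = 422500 = 650² → right
(149,87,251): 87+149 ≤ 251, not a triangle
(320,72,328): 72²+320² = 107584 = 328² → right
2 of the 5 are right.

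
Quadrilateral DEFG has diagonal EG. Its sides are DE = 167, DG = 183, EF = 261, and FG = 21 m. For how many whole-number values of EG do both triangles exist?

41

From triangle DEG: 16 < EG < 350.
From triangle FEG: 240 < EG < 282.
Intersection: 240 < EG < 282, so integers 241 through 281: 41 values.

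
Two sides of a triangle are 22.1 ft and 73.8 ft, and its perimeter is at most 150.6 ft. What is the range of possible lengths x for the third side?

Triangle inequality alone gives 51.7 < x < 95.9.
The perimeter condition gives x ≤ 150.6 − 22.1 − 73.8 = 54.7.
Intersecting the two: 51.7 < x ≤ 54.7.

51.7 < x ≤ 54.7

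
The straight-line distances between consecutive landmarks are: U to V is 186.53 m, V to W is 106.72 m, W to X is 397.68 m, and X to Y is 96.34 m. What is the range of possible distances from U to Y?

The maximum is all hops collinear in one direction: 186.53 + 106.72 + 397.68 + 96.34 = 787.27.
The longest hop is 397.68; the others sum to 389.59. Folding the others back against it leaves at least 397.68 − 389.59 = 8.09.

8.09 ≤ UY ≤ 787.27 m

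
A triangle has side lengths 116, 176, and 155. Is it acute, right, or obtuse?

Compare the square of the longest side to the sum of squares of the other two: 116² + 155² = 37481 > 30976 = 176².

acute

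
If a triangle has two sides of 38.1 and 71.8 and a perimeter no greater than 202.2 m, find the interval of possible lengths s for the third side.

Triangle inequality alone gives 33.7 < s < 109.9.
The perimeter condition gives s ≤ 202.2 − 38.1 − 71.8 = 92.3.
Intersecting the two: 33.7 < s ≤ 92.3.

33.7 < s ≤ 92.3 m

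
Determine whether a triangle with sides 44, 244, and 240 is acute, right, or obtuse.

Compare the square of the longest side to the sum of squares of the other two: 44² + 240² = 59536 = 244².

right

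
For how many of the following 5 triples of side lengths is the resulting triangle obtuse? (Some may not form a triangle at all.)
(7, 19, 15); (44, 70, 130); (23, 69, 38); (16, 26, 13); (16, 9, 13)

3

(7,19,15): 7²+15² = 274 < 361 = 19² → obtuse
(44,70,130): 44+70 ≤ 130, not a triangle
(23,69,38): 23+38 ≤ 69, not a triangle
(16,26,13): 13²+16² = 425 < 676 = 26² → obtuse
(16,9,13): 9²+13² = 250 < 256 = 16² → obtuse
3 of the 5 are obtuse.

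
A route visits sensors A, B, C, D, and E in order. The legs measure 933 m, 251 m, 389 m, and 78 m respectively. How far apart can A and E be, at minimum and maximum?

The maximum is all hops collinear in one direction: 933 + 251 + 389 + 78 = 1651.
The longest hop is 933; the others sum to 718. Folding the others back against it leaves at least 933 − 718 = 215.

215 ≤ AE ≤ 1651 m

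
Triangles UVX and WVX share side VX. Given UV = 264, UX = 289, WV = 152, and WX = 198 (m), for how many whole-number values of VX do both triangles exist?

303

From triangle UVX: 25 < VX < 553.
From triangle WVX: 46 < VX < 350.
Intersection: 46 < VX < 350, so integers 47 through 349: 303 values.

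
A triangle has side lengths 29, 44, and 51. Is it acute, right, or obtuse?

acute

Compare the square of the longest side to the sum of squares of the other two: 29² + 44² = 2777 > 2601 = 51².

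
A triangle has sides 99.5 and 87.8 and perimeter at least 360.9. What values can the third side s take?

173.6 ≤ s < 187.3

Triangle inequality alone gives 11.7 < s < 187.3.
The perimeter condition gives s ≥ 360.9 − 99.5 − 87.8 = 173.6.
Intersecting the two: 173.6 ≤ s < 187.3.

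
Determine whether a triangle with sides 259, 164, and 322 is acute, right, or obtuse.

obtuse

Compare the square of the longest side to the sum of squares of the other two: 164² + 259² = 93977 < 103684 = 322².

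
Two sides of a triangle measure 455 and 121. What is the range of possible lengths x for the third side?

334 < x < 576

By the triangle inequality, x must be less than 455 + 121 = 576 and greater than |455 − 121| = 334.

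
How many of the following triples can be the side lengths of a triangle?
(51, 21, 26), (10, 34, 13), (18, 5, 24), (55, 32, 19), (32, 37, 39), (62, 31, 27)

(21,26,51): 21+26 ≤ 51 → not valid
(10,13,34): 10+13 ≤ 34 → not valid
(5,18,24): 5+18 ≤ 24 → not valid
(19,32,55): 19+32 ≤ 55 → not valid
(32,37,39): 32+37 > 39 → valid
(27,31,62): 27+31 ≤ 62 → not valid
1 of the 6 triples forms a triangle.

1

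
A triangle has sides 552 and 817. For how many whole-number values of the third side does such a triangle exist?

1103

The third side lies in the open interval (265, 1369).
Integers from 266 to 1368 inclusive: 1368 − 266 + 1 = 1103.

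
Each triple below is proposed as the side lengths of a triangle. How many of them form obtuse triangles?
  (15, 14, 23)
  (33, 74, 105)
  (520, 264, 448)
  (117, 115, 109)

2

(15,14,23): 14²+15² = 421 < 529 = 23² → obtuse
(33,74,105): 33²+74² = 6565 < 11025 = 105² → obtuse
(520,264,448): 264²+448² = 270400 = 520² → right
(117,115,109): 109²+115² = 25106 > 13689 = 117² → acute
2 of the 4 are obtuse.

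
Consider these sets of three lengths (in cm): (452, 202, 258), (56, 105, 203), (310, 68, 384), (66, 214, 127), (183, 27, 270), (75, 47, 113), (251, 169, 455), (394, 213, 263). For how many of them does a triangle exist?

(202,258,452): 202+258 > 452 → valid
(56,105,203): 56+105 ≤ 203 → not valid
(68,310,384): 68+310 ≤ 384 → not valid
(66,127,214): 66+127 ≤ 214 → not valid
(27,183,270): 27+183 ≤ 270 → not valid
(47,75,113): 47+75 > 113 → valid
(169,251,455): 169+251 ≤ 455 → not valid
(213,263,394): 213+263 > 394 → valid
3 of the 8 triples form a triangle.

3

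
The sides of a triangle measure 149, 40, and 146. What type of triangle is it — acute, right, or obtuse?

Compare the square of the longest side to the sum of squares of the other two: 40² + 146² = 22916 > 22201 = 149².

acute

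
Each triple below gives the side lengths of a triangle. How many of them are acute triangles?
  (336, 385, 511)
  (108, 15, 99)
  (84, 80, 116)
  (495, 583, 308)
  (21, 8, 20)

1

(336,385,511): 336²+385² = 261121 = 511² → right
(108,15,99): 15²+99² = 10026 < 11664 = 108² → obtuse
(84,80,116): 80²+84² = 13456 = 116² → right
(495,583,308): 308²+495² = 339889 = 583² → right
(21,8,20): 8²+20² = 464 > 441 = 21² → acute
1 of the 5 is acute.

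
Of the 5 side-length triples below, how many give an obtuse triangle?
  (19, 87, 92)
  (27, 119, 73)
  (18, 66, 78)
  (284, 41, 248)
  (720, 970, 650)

(19,87,92): 19²+87² = 7930 < 8464 = 92² → obtuse
(27,119,73): 27+73 ≤ 119, not a triangle
(18,66,78): 18²+66² = 4680 < 6084 = 78² → obtuse
(284,41,248): 41²+248² = 63185 < 80656 = 284² → obtuse
(720,970,650): 650²+720² = 940900 = 970² → right
3 of the 5 are obtuse.

3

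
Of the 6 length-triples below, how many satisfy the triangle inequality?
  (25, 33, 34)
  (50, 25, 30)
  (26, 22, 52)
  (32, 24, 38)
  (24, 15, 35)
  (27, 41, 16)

5

(25,33,34): 25+33 > 34 → valid
(25,30,50): 25+30 > 50 → valid
(22,26,52): 22+26 ≤ 52 → not valid
(24,32,38): 24+32 > 38 → valid
(15,24,35): 15+24 > 35 → valid
(16,27,41): 16+27 > 41 → valid
5 of the 6 triples form a triangle.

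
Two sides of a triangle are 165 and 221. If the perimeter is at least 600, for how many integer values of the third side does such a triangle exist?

172

Triangle inequality: 56 < x < 386. Perimeter ≥ 600 gives x ≥ 600 − 165 − 221 = 214.
So 214 ≤ x < 386; integers 214 through 385: 172 values.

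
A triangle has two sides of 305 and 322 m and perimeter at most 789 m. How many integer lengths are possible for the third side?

Triangle inequality: 17 < x < 627. Perimeter ≤ 789 gives x ≤ 789 − 305 − 322 = 162.
So 17 < x ≤ 162; integers 18 through 162: 145 values.

145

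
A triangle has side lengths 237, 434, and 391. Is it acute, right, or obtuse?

Compare the square of the longest side to the sum of squares of the other two: 237² + 391² = 209050 > 188356 = 434².

acute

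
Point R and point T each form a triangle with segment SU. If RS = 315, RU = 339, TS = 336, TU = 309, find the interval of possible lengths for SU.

From triangle RSU: |315 − 339| < SU < 315 + 339, i.e. 24 < SU < 654.
From triangle TSU: 27 < SU < 645.
Both must hold, so SU lies in the intersection.

27 < SU < 645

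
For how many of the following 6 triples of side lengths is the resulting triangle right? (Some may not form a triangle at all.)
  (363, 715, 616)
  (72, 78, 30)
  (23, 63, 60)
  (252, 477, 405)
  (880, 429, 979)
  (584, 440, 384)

(363,715,616): 363²+616² = 511225 = 715² → right
(72,78,30): 30²+72² = 6084 = 78² → right
(23,63,60): 23²+60² = 4129 > 3969 = 63² → acute
(252,477,405): 252²+405² = 227529 = 477² → right
(880,429,979): 429²+880² = 958441 = 979² → right
(584,440,384): 384²+440² = 341056 = 584² → right
5 of the 6 are right.

5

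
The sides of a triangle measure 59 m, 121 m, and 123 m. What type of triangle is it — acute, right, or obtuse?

Compare the square of the longest side to the sum of squares of the other two: 59² + 121² = 18122 > 15129 = 123².

acute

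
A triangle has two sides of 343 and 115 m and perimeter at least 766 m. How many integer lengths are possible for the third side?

150

Triangle inequality: 228 < x < 458. Perimeter ≥ 766 gives x ≥ 766 − 343 − 115 = 308.
So 308 ≤ x < 458; integers 308 through 457: 150 values.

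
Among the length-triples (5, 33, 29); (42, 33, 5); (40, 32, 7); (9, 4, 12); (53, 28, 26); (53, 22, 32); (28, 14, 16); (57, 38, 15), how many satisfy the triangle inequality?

5

(5,29,33): 5+29 > 33 → valid
(5,33,42): 5+33 ≤ 42 → not valid
(7,32,40): 7+32 ≤ 40 → not valid
(4,9,12): 4+9 > 12 → valid
(26,28,53): 26+28 > 53 → valid
(22,32,53): 22+32 > 53 → valid
(14,16,28): 14+16 > 28 → valid
(15,38,57): 15+38 ≤ 57 → not valid
5 of the 8 triples form a triangle.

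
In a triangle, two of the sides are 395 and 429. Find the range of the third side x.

By the triangle inequality, x must be less than 395 + 429 = 824 and greater than |395 − 429| = 34.

34 < x < 824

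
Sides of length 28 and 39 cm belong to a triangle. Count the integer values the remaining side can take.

55

The third side lies in the open interval (11, 67).
Integers from 12 to 66 inclusive: 66 − 12 + 1 = 55.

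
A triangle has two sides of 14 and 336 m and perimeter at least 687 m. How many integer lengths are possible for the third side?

13

Triangle inequality: 322 < x < 350. Perimeter ≥ 687 gives x ≥ 687 − 14 − 336 = 337.
So 337 ≤ x < 350; integers 337 through 349: 13 values.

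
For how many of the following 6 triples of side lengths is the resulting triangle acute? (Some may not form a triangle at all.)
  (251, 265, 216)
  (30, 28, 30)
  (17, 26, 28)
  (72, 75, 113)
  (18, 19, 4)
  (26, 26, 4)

4

(251,265,216): 216²+251² = 109657 > 70225 = 265² → acute
(30,28,30): 28²+30² = 1684 > 900 = 30² → acute
(17,26,28): 17²+26² = 965 > 784 = 28² → acute
(72,75,113): 72²+75² = 10809 < 12769 = 113² → obtuse
(18,19,4): 4²+18² = 340 < 361 = 19² → obtuse
(26,26,4): 4²+26² = 692 > 676 = 26² → acute
4 of the 6 are acute.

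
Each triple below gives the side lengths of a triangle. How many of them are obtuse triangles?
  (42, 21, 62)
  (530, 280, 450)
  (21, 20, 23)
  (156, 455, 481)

(42,21,62): 21²+42² = 2205 < 3844 = 62² → obtuse
(530,280,450): 280²+450² = 280900 = 530² → right
(21,20,23): 20²+21² = 841 > 529 = 23² → acute
(156,455,481): 156²+455² = 231361 = 481² → right
1 of the 4 is obtuse.

1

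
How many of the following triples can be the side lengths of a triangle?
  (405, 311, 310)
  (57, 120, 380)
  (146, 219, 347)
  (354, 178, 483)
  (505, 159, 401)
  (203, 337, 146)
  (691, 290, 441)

(310,311,405): 310+311 > 405 → valid
(57,120,380): 57+120 ≤ 380 → not valid
(146,219,347): 146+219 > 347 → valid
(178,354,483): 178+354 > 483 → valid
(159,401,505): 159+401 > 505 → valid
(146,203,337): 146+203 > 337 → valid
(290,441,691): 290+441 > 691 → valid
6 of the 7 triples form a triangle.

6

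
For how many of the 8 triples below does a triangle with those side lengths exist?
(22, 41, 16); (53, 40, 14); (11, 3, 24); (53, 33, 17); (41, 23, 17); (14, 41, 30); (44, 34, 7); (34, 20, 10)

(16,22,41): 16+22 ≤ 41 → not valid
(14,40,53): 14+40 > 53 → valid
(3,11,24): 3+11 ≤ 24 → not valid
(17,33,53): 17+33 ≤ 53 → not valid
(17,23,41): 17+23 ≤ 41 → not valid
(14,30,41): 14+30 > 41 → valid
(7,34,44): 7+34 ≤ 44 → not valid
(10,20,34): 10+20 ≤ 34 → not valid
2 of the 8 triples form a triangle.

2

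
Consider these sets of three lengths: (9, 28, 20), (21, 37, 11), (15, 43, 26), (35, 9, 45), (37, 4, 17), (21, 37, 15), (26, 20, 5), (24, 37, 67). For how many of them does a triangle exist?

(9,20,28): 9+20 > 28 → valid
(11,21,37): 11+21 ≤ 37 → not valid
(15,26,43): 15+26 ≤ 43 → not valid
(9,35,45): 9+35 ≤ 45 → not valid
(4,17,37): 4+17 ≤ 37 → not valid
(15,21,37): 15+21 ≤ 37 → not valid
(5,20,26): 5+20 ≤ 26 → not valid
(24,37,67): 24+37 ≤ 67 → not valid
1 of the 8 triples forms a triangle.

1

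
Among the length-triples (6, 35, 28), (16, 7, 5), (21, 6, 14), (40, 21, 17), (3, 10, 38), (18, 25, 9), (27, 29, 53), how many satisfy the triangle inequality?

2

(6,28,35): 6+28 ≤ 35 → not valid
(5,7,16): 5+7 ≤ 16 → not valid
(6,14,21): 6+14 ≤ 21 → not valid
(17,21,40): 17+21 ≤ 40 → not valid
(3,10,38): 3+10 ≤ 38 → not valid
(9,18,25): 9+18 > 25 → valid
(27,29,53): 27+29 > 53 → valid
2 of the 7 triples form a triangle.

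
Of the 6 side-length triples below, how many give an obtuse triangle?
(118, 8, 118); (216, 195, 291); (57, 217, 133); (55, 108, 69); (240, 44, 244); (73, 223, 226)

(118,8,118): 8²+118² = 13988 > 13924 = 118² → acute
(216,195,291): 195²+216² = 84681 = 291² → right
(57,217,133): 57+133 ≤ 217, not a triangle
(55,108,69): 55²+69² = 7786 < 11664 = 108² → obtuse
(240,44,244): 44²+240² = 59536 = 244² → right
(73,223,226): 73²+223² = 55058 > 51076 = 226² → acute
1 of the 6 is obtuse.

1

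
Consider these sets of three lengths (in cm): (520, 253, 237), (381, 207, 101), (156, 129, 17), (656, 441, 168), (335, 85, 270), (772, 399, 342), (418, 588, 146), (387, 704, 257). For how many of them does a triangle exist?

(237,253,520): 237+253 ≤ 520 → not valid
(101,207,381): 101+207 ≤ 381 → not valid
(17,129,156): 17+129 ≤ 156 → not valid
(168,441,656): 168+441 ≤ 656 → not valid
(85,270,335): 85+270 > 335 → valid
(342,399,772): 342+399 ≤ 772 → not valid
(146,418,588): 146+418 ≤ 588 → not valid
(257,387,704): 257+387 ≤ 704 → not valid
1 of the 8 triples forms a triangle.

1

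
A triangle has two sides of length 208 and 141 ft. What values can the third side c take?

By the triangle inequality, c must be less than 208 + 141 = 349 and greater than |208 − 141| = 67.

67 < c < 349 (ft)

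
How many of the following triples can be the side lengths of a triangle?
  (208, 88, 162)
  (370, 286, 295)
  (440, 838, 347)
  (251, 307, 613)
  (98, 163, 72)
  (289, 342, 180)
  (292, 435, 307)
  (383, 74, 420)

(88,162,208): 88+162 > 208 → valid
(286,295,370): 286+295 > 370 → valid
(347,440,838): 347+440 ≤ 838 → not valid
(251,307,613): 251+307 ≤ 613 → not valid
(72,98,163): 72+98 > 163 → valid
(180,289,342): 180+289 > 342 → valid
(292,307,435): 292+307 > 435 → valid
(74,383,420): 74+383 > 420 → valid
6 of the 8 triples form a triangle.

6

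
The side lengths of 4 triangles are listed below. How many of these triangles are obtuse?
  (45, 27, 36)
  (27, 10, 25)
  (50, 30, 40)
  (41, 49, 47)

(45,27,36): 27²+36² = 2025 = 45² → right
(27,10,25): 10²+25² = 725 < 729 = 27² → obtuse
(50,30,40): 30²+40² = 2500 = 50² → right
(41,49,47): 41²+47² = 3890 > 2401 = 49² → acute
1 of the 4 is obtuse.

1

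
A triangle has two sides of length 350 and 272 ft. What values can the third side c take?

By the triangle inequality, c must be less than 350 + 272 = 622 and greater than |350 − 272| = 78.

78 < c < 622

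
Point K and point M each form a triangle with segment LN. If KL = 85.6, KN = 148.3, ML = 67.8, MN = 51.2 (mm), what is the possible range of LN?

From triangle KLN: |85.6 − 148.3| < LN < 85.6 + 148.3, i.e. 62.7 < LN < 233.9.
From triangle MLN: 16.6 < LN < 119.0.
Both must hold, so LN lies in the intersection.

62.7 < LN < 119.0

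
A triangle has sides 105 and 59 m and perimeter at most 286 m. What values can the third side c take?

Triangle inequality alone gives 46 < c < 164.
The perimeter condition gives c ≤ 286 − 105 − 59 = 122.
Intersecting the two: 46 < c ≤ 122.

46 < c ≤ 122 m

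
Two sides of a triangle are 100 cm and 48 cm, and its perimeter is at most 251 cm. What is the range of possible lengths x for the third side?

Triangle inequality alone gives 52 < x < 148.
The perimeter condition gives x ≤ 251 − 100 − 48 = 103.
Intersecting the two: 52 < x ≤ 103.

52 < x ≤ 103 cm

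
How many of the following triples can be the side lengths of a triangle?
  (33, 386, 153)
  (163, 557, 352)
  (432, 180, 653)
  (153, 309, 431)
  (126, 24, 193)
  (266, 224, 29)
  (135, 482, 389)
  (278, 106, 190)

(33,153,386): 33+153 ≤ 386 → not valid
(163,352,557): 163+352 ≤ 557 → not valid
(180,432,653): 180+432 ≤ 653 → not valid
(153,309,431): 153+309 > 431 → valid
(24,126,193): 24+126 ≤ 193 → not valid
(29,224,266): 29+224 ≤ 266 → not valid
(135,389,482): 135+389 > 482 → valid
(106,190,278): 106+190 > 278 → valid
3 of the 8 triples form a triangle.

3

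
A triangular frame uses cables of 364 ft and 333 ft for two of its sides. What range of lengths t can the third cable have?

31 < t < 697

By the triangle inequality, t must be less than 364 + 333 = 697 and greater than |364 − 333| = 31.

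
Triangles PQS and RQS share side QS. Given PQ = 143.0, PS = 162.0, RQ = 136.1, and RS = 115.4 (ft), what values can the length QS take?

From triangle PQS: |143.0 − 162.0| < QS < 143.0 + 162.0, i.e. 19.0 < QS < 305.0.
From triangle RQS: 20.7 < QS < 251.5.
Both must hold, so QS lies in the intersection.

20.7 < QS < 251.5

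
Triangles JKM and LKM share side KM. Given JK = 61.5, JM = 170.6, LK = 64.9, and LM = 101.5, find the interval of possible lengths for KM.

From triangle JKM: |61.5 − 170.6| < KM < 61.5 + 170.6, i.e. 109.1 < KM < 232.1.
From triangle LKM: 36.6 < KM < 166.4.
Both must hold, so KM lies in the intersection.

109.1 < KM < 166.4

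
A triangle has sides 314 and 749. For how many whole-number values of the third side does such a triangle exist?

The third side lies in the open interval (435, 1063).
Integers from 436 to 1062 inclusive: 1062 − 436 + 1 = 627.

627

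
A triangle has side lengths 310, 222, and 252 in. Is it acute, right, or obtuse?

Compare the square of the longest side to the sum of squares of the other two: 222² + 252² = 112788 > 96100 = 310².

acute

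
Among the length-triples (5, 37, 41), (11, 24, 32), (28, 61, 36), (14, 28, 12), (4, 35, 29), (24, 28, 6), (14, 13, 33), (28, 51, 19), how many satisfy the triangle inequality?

4

(5,37,41): 5+37 > 41 → valid
(11,24,32): 11+24 > 32 → valid
(28,36,61): 28+36 > 61 → valid
(12,14,28): 12+14 ≤ 28 → not valid
(4,29,35): 4+29 ≤ 35 → not valid
(6,24,28): 6+24 > 28 → valid
(13,14,33): 13+14 ≤ 33 → not valid
(19,28,51): 19+28 ≤ 51 → not valid
4 of the 8 triples form a triangle.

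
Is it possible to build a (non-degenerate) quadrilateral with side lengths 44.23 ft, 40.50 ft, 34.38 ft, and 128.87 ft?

For a quadrilateral, each side must be shorter than the sum of the others.
Here the longest side is 128.87, but the remaining 3 sides sum to only 119.11.

No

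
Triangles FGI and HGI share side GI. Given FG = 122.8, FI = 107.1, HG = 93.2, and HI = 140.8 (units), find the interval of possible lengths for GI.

47.6 < GI < 229.9

From triangle FGI: |122.8 − 107.1| < GI < 122.8 + 107.1, i.e. 15.7 < GI < 229.9.
From triangle HGI: 47.6 < GI < 234.0.
Both must hold, so GI lies in the intersection.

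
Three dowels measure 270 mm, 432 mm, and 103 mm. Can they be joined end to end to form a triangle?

The longest side is 432, but the other two sum to only 373.
373 < 432, so the triangle inequality fails.

No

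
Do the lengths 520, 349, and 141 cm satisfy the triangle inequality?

The longest side is 520, but the other two sum to only 490.
490 < 520, so the triangle inequality fails.

No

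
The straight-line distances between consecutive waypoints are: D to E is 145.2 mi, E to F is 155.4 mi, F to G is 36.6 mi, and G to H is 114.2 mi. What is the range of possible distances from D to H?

0 ≤ DH ≤ 451.4 mi

The maximum is all hops collinear in one direction: 145.2 + 155.4 + 36.6 + 114.2 = 451.4.
The longest hop is 155.4; the others sum to 296.0. Since 155.4 ≤ 296.0, the path can fold back on itself completely, so the minimum distance is 0.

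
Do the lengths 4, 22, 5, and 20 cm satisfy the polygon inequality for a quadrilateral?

A quadrilateral exists iff every side is shorter than the sum of the others — equivalently, the longest side is less than the sum of the rest.
Longest side 22 < 29 (sum of the remaining 3), so yes.

Yes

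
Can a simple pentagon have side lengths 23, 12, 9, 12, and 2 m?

A pentagon exists iff every side is shorter than the sum of the others — equivalently, the longest side is less than the sum of the rest.
Longest side 23 < 35 (sum of the remaining 4), so yes.

Yes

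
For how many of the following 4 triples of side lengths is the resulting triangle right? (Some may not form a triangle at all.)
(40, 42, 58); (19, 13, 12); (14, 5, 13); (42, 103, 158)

1

(40,42,58): 40²+42² = 3364 = 58² → right
(19,13,12): 12²+13² = 313 < 361 = 19² → obtuse
(14,5,13): 5²+13² = 194 < 196 = 14² → obtuse
(42,103,158): 42+103 ≤ 158, not a triangle
1 of the 4 is right.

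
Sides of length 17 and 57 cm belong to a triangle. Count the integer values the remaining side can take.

The third side lies in the open interval (40, 74).
Integers from 41 to 73 inclusive: 73 − 41 + 1 = 33.

33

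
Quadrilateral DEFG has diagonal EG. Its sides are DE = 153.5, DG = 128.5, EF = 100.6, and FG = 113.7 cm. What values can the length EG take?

From triangle DEG: |153.5 − 128.5| < EG < 153.5 + 128.5, i.e. 25.0 < EG < 282.0.
From triangle FEG: 13.1 < EG < 214.3.
Both must hold, so EG lies in the intersection.

25.0 < EG < 214.3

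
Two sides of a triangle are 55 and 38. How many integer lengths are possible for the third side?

75

The third side lies in the open interval (17, 93).
Integers from 18 to 92 inclusive: 92 − 18 + 1 = 75.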